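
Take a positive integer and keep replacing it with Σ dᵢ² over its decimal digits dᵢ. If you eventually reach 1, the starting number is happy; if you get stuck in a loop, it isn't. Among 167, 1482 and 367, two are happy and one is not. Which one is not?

167: 167 → 86 → 100 → 1  — reaches 1 (happy)
1482: 1482 → 85 → 89 → 145 → 42 → 20 → 4 → 16 → 37 → 58 → 89  — repeats 89 (not happy)
367: 367 → 94 → 97 → 130 → 10 → 1  — reaches 1 (happy)

1482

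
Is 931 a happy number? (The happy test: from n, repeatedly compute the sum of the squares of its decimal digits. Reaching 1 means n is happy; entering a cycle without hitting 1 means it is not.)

931 → 9² + 3² + 1² = 91
91 → 9² + 1² = 82
82 → 8² + 2² = 68
68 → 6² + 8² = 100
100 → 1² + 0² + 0² = 1  — reached 1.

happy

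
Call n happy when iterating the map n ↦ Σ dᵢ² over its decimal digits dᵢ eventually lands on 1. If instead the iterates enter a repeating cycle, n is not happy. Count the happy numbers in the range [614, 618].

1

614: 614 → 53 → 34 → 25 → 29 → 85 → 89 → 145 → 42 → 20 → 4 → 16 → 37 → 58 → 89  — not happy
615: 615 → 62 → 40 → 16 → 37 → 58 → 89 → 145 → 42 → 20 → 4 → 16  — not happy
616: 616 → 73 → 58 → 89 → 145 → 42 → 20 → 4 → 16 → 37 → 58  — not happy
617: 617 → 86 → 100 → 1  — happy
618: 618 → 101 → 2 → 4 → 16 → 37 → 58 → 89 → 145 → 42 → 20 → 4  — not happy
happy: 617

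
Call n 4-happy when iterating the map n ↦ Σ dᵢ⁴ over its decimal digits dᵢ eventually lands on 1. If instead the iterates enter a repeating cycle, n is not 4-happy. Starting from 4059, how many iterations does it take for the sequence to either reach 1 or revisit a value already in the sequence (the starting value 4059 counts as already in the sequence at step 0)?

4059 → 7442
7442 → 2929
2929 → 13154
13154 → 964
964 → 8113
8113 → 4179
4179 → 9219
9219 → 13139
13139 → 6725
6725 → 4338
4338 → 4514
4514 → 1138
1138 → 4179  — 4179 repeats.
That took 13 steps.

13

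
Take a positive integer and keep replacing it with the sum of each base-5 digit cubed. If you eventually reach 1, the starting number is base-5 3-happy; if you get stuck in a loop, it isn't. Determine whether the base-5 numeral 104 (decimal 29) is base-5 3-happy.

29 = (1,0,4)_5 → 1³ + 0³ + 4³ = 1 + 0 + 64 = 65
65 = (2,3,0)_5 → 2³ + 3³ + 0³ = 8 + 27 + 0 = 35
35 = (1,2,0)_5 → 1³ + 2³ + 0³ = 1 + 8 + 0 = 9
9 = (1,4)_5 → 1³ + 4³ = 1 + 64 = 65  — 65 already seen; the sequence cycles without reaching 1.

not base-5 3-happy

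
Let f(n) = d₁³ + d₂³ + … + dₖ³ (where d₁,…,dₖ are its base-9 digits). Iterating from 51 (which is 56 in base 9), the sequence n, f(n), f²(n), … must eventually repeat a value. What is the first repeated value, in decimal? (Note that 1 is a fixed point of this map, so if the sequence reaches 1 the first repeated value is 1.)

51 = (5,6)_9 → 5³ + 6³ = 125 + 216 = 341
341 = (4,1,8)_9 → 4³ + 1³ + 8³ = 64 + 1 + 512 = 577
577 = (7,1,1)_9 → 7³ + 1³ + 1³ = 343 + 1 + 1 = 345
345 = (4,2,3)_9 → 4³ + 2³ + 3³ = 64 + 8 + 27 = 99
99 = (1,2,0)_9 → 1³ + 2³ + 0³ = 1 + 8 + 0 = 9
9 = (1,0)_9 → 1³ + 0³ = 1 + 0 = 1  — reached the fixed point 1.
1 → 1, so 1 is the first repeated value.

1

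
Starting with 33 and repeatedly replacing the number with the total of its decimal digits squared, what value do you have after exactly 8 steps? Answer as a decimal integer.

33 → 3² + 3² = 9 + 9 = 18
18 → 1² + 8² = 1 + 64 = 65
65 → 6² + 5² = 36 + 25 = 61
61 → 6² + 1² = 36 + 1 = 37
37 → 3² + 7² = 9 + 49 = 58
58 → 5² + 8² = 25 + 64 = 89
89 → 8² + 9² = 64 + 81 = 145
145 → 1² + 4² + 5² = 1 + 16 + 25 = 42

42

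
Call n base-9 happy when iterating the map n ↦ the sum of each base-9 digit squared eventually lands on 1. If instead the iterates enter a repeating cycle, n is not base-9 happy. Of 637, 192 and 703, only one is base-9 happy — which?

637: 637 → 147 → 59 → 61 → 85 → 17 → 65 → 53 → 89 → 65  — repeats 65 (not base-9 happy)
192: 192 → 22 → 20 → 8 → 64 → 50 → 50  — repeats 50 (not base-9 happy)
703: 703 → 101 → 9 → 1  — reaches 1 (base-9 happy)

703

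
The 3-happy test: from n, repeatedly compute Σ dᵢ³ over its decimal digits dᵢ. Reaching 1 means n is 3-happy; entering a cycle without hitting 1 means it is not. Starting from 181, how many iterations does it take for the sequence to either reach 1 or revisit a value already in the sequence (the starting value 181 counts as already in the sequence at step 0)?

5

181 → 1³ + 8³ + 1³ = 514
514 → 5³ + 1³ + 4³ = 190
190 → 1³ + 9³ + 0³ = 730
730 → 7³ + 3³ + 0³ = 370
370 → 3³ + 7³ + 0³ = 370  — 370 repeats.
That took 5 steps.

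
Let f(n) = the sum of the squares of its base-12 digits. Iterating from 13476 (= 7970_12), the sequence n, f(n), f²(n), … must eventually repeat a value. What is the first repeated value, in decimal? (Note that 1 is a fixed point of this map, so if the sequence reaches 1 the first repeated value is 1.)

13476 = (7,9,7,0)_12 → 7² + 9² + 7² + 0² = 179
179 = (1,2,11)_12 → 1² + 2² + 11² = 126
126 = (10,6)_12 → 10² + 6² = 136
136 = (11,4)_12 → 11² + 4² = 137
137 = (11,5)_12 → 11² + 5² = 146
146 = (1,0,2)_12 → 1² + 0² + 2² = 5
5 = (5)_12 → 5² = 25
25 = (2,1)_12 → 2² + 1² = 5  — 5 already appeared earlier.

5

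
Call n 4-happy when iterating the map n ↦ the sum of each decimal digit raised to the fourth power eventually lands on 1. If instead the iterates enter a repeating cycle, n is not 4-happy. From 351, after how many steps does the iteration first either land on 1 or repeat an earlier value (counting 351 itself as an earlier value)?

14

351 → 3⁴ + 5⁴ + 1⁴ = 707
707 → 7⁴ + 0⁴ + 7⁴ = 4802
4802 → 4⁴ + 8⁴ + 0⁴ + 2⁴ = 4368
4368 → 4⁴ + 3⁴ + 6⁴ + 8⁴ = 5729
5729 → 5⁴ + 7⁴ + 2⁴ + 9⁴ = 9603
9603 → 9⁴ + 6⁴ + 0⁴ + 3⁴ = 7938
7938 → 7⁴ + 9⁴ + 3⁴ + 8⁴ = 13139
13139 → 1⁴ + 3⁴ + 1⁴ + 3⁴ + 9⁴ = 6725
6725 → 6⁴ + 7⁴ + 2⁴ + 5⁴ = 4338
4338 → 4⁴ + 3⁴ + 3⁴ + 8⁴ = 4514
4514 → 4⁴ + 5⁴ + 1⁴ + 4⁴ = 1138
1138 → 1⁴ + 1⁴ + 3⁴ + 8⁴ = 4179
4179 → 4⁴ + 1⁴ + 7⁴ + 9⁴ = 9219
9219 → 9⁴ + 2⁴ + 1⁴ + 9⁴ = 13139  — 13139 repeats.
That took 14 steps.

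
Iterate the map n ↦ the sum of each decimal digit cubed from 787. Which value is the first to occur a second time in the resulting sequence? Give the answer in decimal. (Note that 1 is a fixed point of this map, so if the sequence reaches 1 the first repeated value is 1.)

1

787 → 7³ + 8³ + 7³ = 1198
1198 → 1³ + 1³ + 9³ + 8³ = 1243
1243 → 1³ + 2³ + 4³ + 3³ = 100
100 → 1³ + 0³ + 0³ = 1  — reached the fixed point 1.
1 → 1, so 1 is the first repeated value.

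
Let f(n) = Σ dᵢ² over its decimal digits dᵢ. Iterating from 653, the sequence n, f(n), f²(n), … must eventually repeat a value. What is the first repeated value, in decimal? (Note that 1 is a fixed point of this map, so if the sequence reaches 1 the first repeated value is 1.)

653 → 6² + 5² + 3² = 70
70 → 7² + 0² = 49
49 → 4² + 9² = 97
97 → 9² + 7² = 130
130 → 1² + 3² + 0² = 10
10 → 1² + 0² = 1  — reached the fixed point 1.
1 → 1, so 1 is the first repeated value.

1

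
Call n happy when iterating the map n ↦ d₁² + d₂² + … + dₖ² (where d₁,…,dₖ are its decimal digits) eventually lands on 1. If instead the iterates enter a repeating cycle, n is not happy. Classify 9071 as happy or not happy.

9071 → 131
131 → 11
11 → 2
2 → 4
4 → 16
16 → 37
37 → 58
58 → 89
89 → 145
145 → 42
42 → 20
20 → 4  — 4 already seen; the sequence cycles without reaching 1.

not happy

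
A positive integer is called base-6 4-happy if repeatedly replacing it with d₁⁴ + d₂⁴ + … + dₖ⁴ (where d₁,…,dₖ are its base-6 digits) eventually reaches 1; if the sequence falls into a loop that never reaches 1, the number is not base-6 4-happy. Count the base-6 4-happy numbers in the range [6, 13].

6: 6 → 1  — base-6 4-happy
7: 7 → 2 → 16 → 272 → 99 → 353 → 963 → 609 → 978 → 338 → 114 → 82 → 273 → 164 → 353  — not base-6 4-happy
8: 8 → 17 → 641 → 1522 → 259 → 4 → 256 → 258 → 3 → 81 → 98 → 288 → 17  — not base-6 4-happy
9: 9 → 82 → 273 → 164 → 353 → 963 → 609 → 978 → 338 → 114 → 82  — not base-6 4-happy
10: 10 → 257 → 627 → 738 → 178 → 1137 → 788 → 803 → 963 → 609 → 978 → 338 → 114 → 82 → 273 → 164 → 353 → 963  — not base-6 4-happy
11: 11 → 626 → 673 → 338 → 114 → 82 → 273 → 164 → 353 → 963 → 609 → 978 → 338  — not base-6 4-happy
12: 12 → 16 → 272 → 99 → 353 → 963 → 609 → 978 → 338 → 114 → 82 → 273 → 164 → 353  — not base-6 4-happy
13: 13 → 17 → 641 → 1522 → 259 → 4 → 256 → 258 → 3 → 81 → 98 → 288 → 17  — not base-6 4-happy
base-6 4-happy: 6

1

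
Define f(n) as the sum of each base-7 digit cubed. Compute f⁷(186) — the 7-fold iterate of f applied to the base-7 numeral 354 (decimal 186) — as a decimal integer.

342

186 = (3,5,4)_7 → 3³ + 5³ + 4³ = 216
216 = (4,2,6)_7 → 4³ + 2³ + 6³ = 288
288 = (5,6,1)_7 → 5³ + 6³ + 1³ = 342
342 = (6,6,6)_7 → 6³ + 6³ + 6³ = 648
648 = (1,6,1,4)_7 → 1³ + 6³ + 1³ + 4³ = 282
282 = (5,5,2)_7 → 5³ + 5³ + 2³ = 258
258 = (5,1,6)_7 → 5³ + 1³ + 6³ = 342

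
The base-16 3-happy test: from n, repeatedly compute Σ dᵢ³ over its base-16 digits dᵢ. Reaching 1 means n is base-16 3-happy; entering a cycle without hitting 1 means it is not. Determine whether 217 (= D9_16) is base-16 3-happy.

217 = (13,9)_16 → 13³ + 9³ = 2197 + 729 = 2926
2926 = (11,6,14)_16 → 11³ + 6³ + 14³ = 1331 + 216 + 2744 = 4291
4291 = (1,0,12,3)_16 → 1³ + 0³ + 12³ + 3³ = 1 + 0 + 1728 + 27 = 1756
1756 = (6,13,12)_16 → 6³ + 13³ + 12³ = 216 + 2197 + 1728 = 4141
4141 = (1,0,2,13)_16 → 1³ + 0³ + 2³ + 13³ = 1 + 0 + 8 + 2197 = 2206
2206 = (8,9,14)_16 → 8³ + 9³ + 14³ = 512 + 729 + 2744 = 3985
3985 = (15,9,1)_16 → 15³ + 9³ + 1³ = 3375 + 729 + 1 = 4105
4105 = (1,0,0,9)_16 → 1³ + 0³ + 0³ + 9³ = 1 + 0 + 0 + 729 = 730
730 = (2,13,10)_16 → 2³ + 13³ + 10³ = 8 + 2197 + 1000 = 3205
3205 = (12,8,5)_16 → 12³ + 8³ + 5³ = 1728 + 512 + 125 = 2365
2365 = (9,3,13)_16 → 9³ + 3³ + 13³ = 729 + 27 + 2197 = 2953
2953 = (11,8,9)_16 → 11³ + 8³ + 9³ = 1331 + 512 + 729 = 2572
2572 = (10,0,12)_16 → 10³ + 0³ + 12³ = 1000 + 0 + 1728 = 2728
2728 = (10,10,8)_16 → 10³ + 10³ + 8³ = 1000 + 1000 + 512 = 2512
2512 = (9,13,0)_16 → 9³ + 13³ + 0³ = 729 + 2197 + 0 = 2926  — 2926 already seen; the sequence cycles without reaching 1.

not base-16 3-happy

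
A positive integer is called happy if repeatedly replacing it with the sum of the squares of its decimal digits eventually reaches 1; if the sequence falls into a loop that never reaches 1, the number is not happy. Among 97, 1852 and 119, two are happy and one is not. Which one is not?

97: 97 → 130 → 10 → 1  — reaches 1 (happy)
1852: 1852 → 94 → 97 → 130 → 10 → 1  — reaches 1 (happy)
119: 119 → 83 → 73 → 58 → 89 → 145 → 42 → 20 → 4 → 16 → 37 → 58  — repeats 58 (not happy)

119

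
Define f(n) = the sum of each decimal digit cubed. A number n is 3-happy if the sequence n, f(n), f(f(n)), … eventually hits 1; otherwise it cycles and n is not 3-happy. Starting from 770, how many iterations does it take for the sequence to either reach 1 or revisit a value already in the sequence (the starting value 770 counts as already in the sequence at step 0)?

770 → 7³ + 7³ + 0³ = 343 + 343 + 0 = 686
686 → 6³ + 8³ + 6³ = 216 + 512 + 216 = 944
944 → 9³ + 4³ + 4³ = 729 + 64 + 64 = 857
857 → 8³ + 5³ + 7³ = 512 + 125 + 343 = 980
980 → 9³ + 8³ + 0³ = 729 + 512 + 0 = 1241
1241 → 1³ + 2³ + 4³ + 1³ = 1 + 8 + 64 + 1 = 74
74 → 7³ + 4³ = 343 + 64 = 407
407 → 4³ + 0³ + 7³ = 64 + 0 + 343 = 407  — 407 repeats.
That took 8 steps.

8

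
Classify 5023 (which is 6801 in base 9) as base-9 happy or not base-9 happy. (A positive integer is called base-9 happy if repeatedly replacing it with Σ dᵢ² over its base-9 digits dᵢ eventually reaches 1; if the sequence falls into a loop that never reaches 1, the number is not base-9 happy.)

5023 = (6,8,0,1)_9 → 6² + 8² + 0² + 1² = 101
101 = (1,2,2)_9 → 1² + 2² + 2² = 9
9 = (1,0)_9 → 1² + 0² = 1  — reached 1.

base-9 happy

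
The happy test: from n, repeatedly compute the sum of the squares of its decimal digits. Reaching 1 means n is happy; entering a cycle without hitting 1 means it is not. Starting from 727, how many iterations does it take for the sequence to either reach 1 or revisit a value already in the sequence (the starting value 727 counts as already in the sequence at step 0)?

727 → 7² + 2² + 7² = 49 + 4 + 49 = 102
102 → 1² + 0² + 2² = 1 + 0 + 4 = 5
5 → 5² = 25
25 → 2² + 5² = 4 + 25 = 29
29 → 2² + 9² = 4 + 81 = 85
85 → 8² + 5² = 64 + 25 = 89
89 → 8² + 9² = 64 + 81 = 145
145 → 1² + 4² + 5² = 1 + 16 + 25 = 42
42 → 4² + 2² = 16 + 4 = 20
20 → 2² + 0² = 4 + 0 = 4
4 → 4² = 16
16 → 1² + 6² = 1 + 36 = 37
37 → 3² + 7² = 9 + 49 = 58
58 → 5² + 8² = 25 + 64 = 89  — 89 repeats.
That took 14 steps.

14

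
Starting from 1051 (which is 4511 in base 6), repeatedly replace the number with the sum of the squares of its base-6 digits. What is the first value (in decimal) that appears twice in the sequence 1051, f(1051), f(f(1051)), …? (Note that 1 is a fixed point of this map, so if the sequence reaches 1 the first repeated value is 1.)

1051 = (4,5,1,1)_6 → 43
43 = (1,1,1)_6 → 3
3 = (3)_6 → 9
9 = (1,3)_6 → 10
10 = (1,4)_6 → 17
17 = (2,5)_6 → 29
29 = (4,5)_6 → 41
41 = (1,0,5)_6 → 26
26 = (4,2)_6 → 20
20 = (3,2)_6 → 13
13 = (2,1)_6 → 5
5 = (5)_6 → 25
25 = (4,1)_6 → 17  — 17 already appeared earlier.

17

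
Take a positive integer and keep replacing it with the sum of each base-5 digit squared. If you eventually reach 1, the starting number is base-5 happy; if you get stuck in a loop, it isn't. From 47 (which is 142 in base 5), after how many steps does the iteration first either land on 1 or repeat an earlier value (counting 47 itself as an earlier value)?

47 = (1,4,2)_5 → 1² + 4² + 2² = 21
21 = (4,1)_5 → 4² + 1² = 17
17 = (3,2)_5 → 3² + 2² = 13
13 = (2,3)_5 → 2² + 3² = 13  — 13 repeats.
That took 4 steps.

4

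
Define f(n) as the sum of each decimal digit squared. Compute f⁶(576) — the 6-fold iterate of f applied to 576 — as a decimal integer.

576 → 5² + 7² + 6² = 25 + 49 + 36 = 110
110 → 1² + 1² + 0² = 1 + 1 + 0 = 2
2 → 2² = 4
4 → 4² = 16
16 → 1² + 6² = 1 + 36 = 37
37 → 3² + 7² = 9 + 49 = 58

58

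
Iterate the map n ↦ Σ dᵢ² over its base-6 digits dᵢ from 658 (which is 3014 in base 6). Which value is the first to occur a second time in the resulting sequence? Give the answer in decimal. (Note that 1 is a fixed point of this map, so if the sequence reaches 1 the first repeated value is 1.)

26

658 = (3,0,1,4)_6 → 3² + 0² + 1² + 4² = 9 + 0 + 1 + 16 = 26
26 = (4,2)_6 → 4² + 2² = 16 + 4 = 20
20 = (3,2)_6 → 3² + 2² = 9 + 4 = 13
13 = (2,1)_6 → 2² + 1² = 4 + 1 = 5
5 = (5)_6 → 5² = 25
25 = (4,1)_6 → 4² + 1² = 16 + 1 = 17
17 = (2,5)_6 → 2² + 5² = 4 + 25 = 29
29 = (4,5)_6 → 4² + 5² = 16 + 25 = 41
41 = (1,0,5)_6 → 1² + 0² + 5² = 1 + 0 + 25 = 26  — 26 already appeared earlier.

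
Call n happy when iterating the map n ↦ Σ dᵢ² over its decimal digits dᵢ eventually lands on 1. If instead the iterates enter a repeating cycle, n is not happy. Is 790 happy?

happy

790 → 7² + 9² + 0² = 49 + 81 + 0 = 130
130 → 1² + 3² + 0² = 1 + 9 + 0 = 10
10 → 1² + 0² = 1 + 0 = 1  — reached 1.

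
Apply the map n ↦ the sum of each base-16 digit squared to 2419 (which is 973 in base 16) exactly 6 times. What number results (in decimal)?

2419 = (9,7,3)_16 → 9² + 7² + 3² = 139
139 = (8,11)_16 → 8² + 11² = 185
185 = (11,9)_16 → 11² + 9² = 202
202 = (12,10)_16 → 12² + 10² = 244
244 = (15,4)_16 → 15² + 4² = 241
241 = (15,1)_16 → 15² + 1² = 226

226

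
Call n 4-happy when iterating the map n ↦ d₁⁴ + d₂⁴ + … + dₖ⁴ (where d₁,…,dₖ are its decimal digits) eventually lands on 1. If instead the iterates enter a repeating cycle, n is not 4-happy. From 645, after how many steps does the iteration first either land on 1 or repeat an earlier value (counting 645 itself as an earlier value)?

12

645 → 6⁴ + 4⁴ + 5⁴ = 1296 + 256 + 625 = 2177
2177 → 2⁴ + 1⁴ + 7⁴ + 7⁴ = 16 + 1 + 2401 + 2401 = 4819
4819 → 4⁴ + 8⁴ + 1⁴ + 9⁴ = 256 + 4096 + 1 + 6561 = 10914
10914 → 1⁴ + 0⁴ + 9⁴ + 1⁴ + 4⁴ = 1 + 0 + 6561 + 1 + 256 = 6819
6819 → 6⁴ + 8⁴ + 1⁴ + 9⁴ = 1296 + 4096 + 1 + 6561 = 11954
11954 → 1⁴ + 1⁴ + 9⁴ + 5⁴ + 4⁴ = 1 + 1 + 6561 + 625 + 256 = 7444
7444 → 7⁴ + 4⁴ + 4⁴ + 4⁴ = 2401 + 256 + 256 + 256 = 3169
3169 → 3⁴ + 1⁴ + 6⁴ + 9⁴ = 81 + 1 + 1296 + 6561 = 7939
7939 → 7⁴ + 9⁴ + 3⁴ + 9⁴ = 2401 + 6561 + 81 + 6561 = 15604
15604 → 1⁴ + 5⁴ + 6⁴ + 0⁴ + 4⁴ = 1 + 625 + 1296 + 0 + 256 = 2178
2178 → 2⁴ + 1⁴ + 7⁴ + 8⁴ = 16 + 1 + 2401 + 4096 = 6514
6514 → 6⁴ + 5⁴ + 1⁴ + 4⁴ = 1296 + 625 + 1 + 256 = 2178  — 2178 repeats.
That took 12 steps.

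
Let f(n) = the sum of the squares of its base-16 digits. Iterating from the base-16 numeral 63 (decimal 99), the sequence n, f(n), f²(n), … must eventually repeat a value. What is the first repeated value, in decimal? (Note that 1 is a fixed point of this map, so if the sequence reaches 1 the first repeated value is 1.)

99 = (6,3)_16 → 6² + 3² = 45
45 = (2,13)_16 → 2² + 13² = 173
173 = (10,13)_16 → 10² + 13² = 269
269 = (1,0,13)_16 → 1² + 0² + 13² = 170
170 = (10,10)_16 → 10² + 10² = 200
200 = (12,8)_16 → 12² + 8² = 208
208 = (13,0)_16 → 13² + 0² = 169
169 = (10,9)_16 → 10² + 9² = 181
181 = (11,5)_16 → 11² + 5² = 146
146 = (9,2)_16 → 9² + 2² = 85
85 = (5,5)_16 → 5² + 5² = 50
50 = (3,2)_16 → 3² + 2² = 13
13 = (13)_16 → 13² = 169  — 169 already appeared earlier.

169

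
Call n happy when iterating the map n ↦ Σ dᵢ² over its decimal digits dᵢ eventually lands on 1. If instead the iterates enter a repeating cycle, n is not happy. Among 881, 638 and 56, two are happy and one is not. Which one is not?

56

881: 881 → 129 → 86 → 100 → 1  — reaches 1 (happy)
638: 638 → 109 → 82 → 68 → 100 → 1  — reaches 1 (happy)
56: 56 → 61 → 37 → 58 → 89 → 145 → 42 → 20 → 4 → 16 → 37  — repeats 37 (not happy)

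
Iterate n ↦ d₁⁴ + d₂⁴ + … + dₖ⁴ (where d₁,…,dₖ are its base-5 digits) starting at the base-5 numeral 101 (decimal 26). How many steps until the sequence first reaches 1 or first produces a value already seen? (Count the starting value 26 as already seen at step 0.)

14

26 = (1,0,1)_5 → 1⁴ + 0⁴ + 1⁴ = 1 + 0 + 1 = 2
2 = (2)_5 → 2⁴ = 16
16 = (3,1)_5 → 3⁴ + 1⁴ = 81 + 1 = 82
82 = (3,1,2)_5 → 3⁴ + 1⁴ + 2⁴ = 81 + 1 + 16 = 98
98 = (3,4,3)_5 → 3⁴ + 4⁴ + 3⁴ = 81 + 256 + 81 = 418
418 = (3,1,3,3)_5 → 3⁴ + 1⁴ + 3⁴ + 3⁴ = 81 + 1 + 81 + 81 = 244
244 = (1,4,3,4)_5 → 1⁴ + 4⁴ + 3⁴ + 4⁴ = 1 + 256 + 81 + 256 = 594
594 = (4,3,3,4)_5 → 4⁴ + 3⁴ + 3⁴ + 4⁴ = 256 + 81 + 81 + 256 = 674
674 = (1,0,1,4,4)_5 → 1⁴ + 0⁴ + 1⁴ + 4⁴ + 4⁴ = 1 + 0 + 1 + 256 + 256 = 514
514 = (4,0,2,4)_5 → 4⁴ + 0⁴ + 2⁴ + 4⁴ = 256 + 0 + 16 + 256 = 528
528 = (4,1,0,3)_5 → 4⁴ + 1⁴ + 0⁴ + 3⁴ = 256 + 1 + 0 + 81 = 338
338 = (2,3,2,3)_5 → 2⁴ + 3⁴ + 2⁴ + 3⁴ = 16 + 81 + 16 + 81 = 194
194 = (1,2,3,4)_5 → 1⁴ + 2⁴ + 3⁴ + 4⁴ = 1 + 16 + 81 + 256 = 354
354 = (2,4,0,4)_5 → 2⁴ + 4⁴ + 0⁴ + 4⁴ = 16 + 256 + 0 + 256 = 528  — 528 repeats.
That took 14 steps.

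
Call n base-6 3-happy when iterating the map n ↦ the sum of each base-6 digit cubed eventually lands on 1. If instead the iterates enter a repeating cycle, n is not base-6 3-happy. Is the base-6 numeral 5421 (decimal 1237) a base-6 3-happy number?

not base-6 3-happy

1237 = (5,4,2,1)_6 → 198
198 = (5,3,0)_6 → 152
152 = (4,1,2)_6 → 73
73 = (2,0,1)_6 → 9
9 = (1,3)_6 → 28
28 = (4,4)_6 → 128
128 = (3,3,2)_6 → 62
62 = (1,4,2)_6 → 73  — 73 already seen; the sequence cycles without reaching 1.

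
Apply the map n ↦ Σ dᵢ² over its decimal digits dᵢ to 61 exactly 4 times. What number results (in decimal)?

145

61 → 6² + 1² = 36 + 1 = 37
37 → 3² + 7² = 9 + 49 = 58
58 → 5² + 8² = 25 + 64 = 89
89 → 8² + 9² = 64 + 81 = 145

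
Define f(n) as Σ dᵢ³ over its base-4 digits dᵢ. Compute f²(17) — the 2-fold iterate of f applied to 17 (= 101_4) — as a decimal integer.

17 = (1,0,1)_4 → 1³ + 0³ + 1³ = 2
2 = (2)_4 → 2³ = 8

8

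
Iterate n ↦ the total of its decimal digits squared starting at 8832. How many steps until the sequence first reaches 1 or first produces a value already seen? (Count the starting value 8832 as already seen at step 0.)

8832 → 8² + 8² + 3² + 2² = 141
141 → 1² + 4² + 1² = 18
18 → 1² + 8² = 65
65 → 6² + 5² = 61
61 → 6² + 1² = 37
37 → 3² + 7² = 58
58 → 5² + 8² = 89
89 → 8² + 9² = 145
145 → 1² + 4² + 5² = 42
42 → 4² + 2² = 20
20 → 2² + 0² = 4
4 → 4² = 16
16 → 1² + 6² = 37  — 37 repeats.
That took 13 steps.

13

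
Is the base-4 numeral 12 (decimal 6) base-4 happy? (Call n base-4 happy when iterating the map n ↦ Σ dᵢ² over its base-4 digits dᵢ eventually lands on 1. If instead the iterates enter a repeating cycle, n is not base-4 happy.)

6 = (1,2)_4 → 1² + 2² = 1 + 4 = 5
5 = (1,1)_4 → 1² + 1² = 1 + 1 = 2
2 = (2)_4 → 2² = 4
4 = (1,0)_4 → 1² + 0² = 1 + 0 = 1  — reached 1.

base-4 happy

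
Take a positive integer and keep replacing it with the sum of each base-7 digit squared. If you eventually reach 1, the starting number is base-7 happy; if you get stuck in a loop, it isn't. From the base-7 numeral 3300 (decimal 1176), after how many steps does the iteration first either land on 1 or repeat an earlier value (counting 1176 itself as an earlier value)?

9

1176 = (3,3,0,0)_7 → 3² + 3² + 0² + 0² = 18
18 = (2,4)_7 → 2² + 4² = 20
20 = (2,6)_7 → 2² + 6² = 40
40 = (5,5)_7 → 5² + 5² = 50
50 = (1,0,1)_7 → 1² + 0² + 1² = 2
2 = (2)_7 → 2² = 4
4 = (4)_7 → 4² = 16
16 = (2,2)_7 → 2² + 2² = 8
8 = (1,1)_7 → 1² + 1² = 2  — 2 repeats.
That took 9 steps.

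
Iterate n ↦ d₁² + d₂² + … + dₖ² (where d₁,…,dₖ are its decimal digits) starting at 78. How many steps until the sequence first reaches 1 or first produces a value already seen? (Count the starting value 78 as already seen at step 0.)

12

78 → 7² + 8² = 49 + 64 = 113
113 → 1² + 1² + 3² = 1 + 1 + 9 = 11
11 → 1² + 1² = 1 + 1 = 2
2 → 2² = 4
4 → 4² = 16
16 → 1² + 6² = 1 + 36 = 37
37 → 3² + 7² = 9 + 49 = 58
58 → 5² + 8² = 25 + 64 = 89
89 → 8² + 9² = 64 + 81 = 145
145 → 1² + 4² + 5² = 1 + 16 + 25 = 42
42 → 4² + 2² = 16 + 4 = 20
20 → 2² + 0² = 4 + 0 = 4  — 4 repeats.
That took 12 steps.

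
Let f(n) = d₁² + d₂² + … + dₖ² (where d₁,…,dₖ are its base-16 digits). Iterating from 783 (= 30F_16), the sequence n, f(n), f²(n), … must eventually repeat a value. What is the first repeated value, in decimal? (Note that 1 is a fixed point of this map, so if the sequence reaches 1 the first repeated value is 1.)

85

783 = (3,0,15)_16 → 3² + 0² + 15² = 9 + 0 + 225 = 234
234 = (14,10)_16 → 14² + 10² = 196 + 100 = 296
296 = (1,2,8)_16 → 1² + 2² + 8² = 1 + 4 + 64 = 69
69 = (4,5)_16 → 4² + 5² = 16 + 25 = 41
41 = (2,9)_16 → 2² + 9² = 4 + 81 = 85
85 = (5,5)_16 → 5² + 5² = 25 + 25 = 50
50 = (3,2)_16 → 3² + 2² = 9 + 4 = 13
13 = (13)_16 → 13² = 169
169 = (10,9)_16 → 10² + 9² = 100 + 81 = 181
181 = (11,5)_16 → 11² + 5² = 121 + 25 = 146
146 = (9,2)_16 → 9² + 2² = 81 + 4 = 85  — 85 already appeared earlier.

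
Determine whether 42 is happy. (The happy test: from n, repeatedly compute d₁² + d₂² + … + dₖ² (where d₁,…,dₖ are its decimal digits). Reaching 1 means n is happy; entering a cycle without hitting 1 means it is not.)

not happy

42 → 4² + 2² = 20
20 → 2² + 0² = 4
4 → 4² = 16
16 → 1² + 6² = 37
37 → 3² + 7² = 58
58 → 5² + 8² = 89
89 → 8² + 9² = 145
145 → 1² + 4² + 5² = 42  — 42 already seen; the sequence cycles without reaching 1.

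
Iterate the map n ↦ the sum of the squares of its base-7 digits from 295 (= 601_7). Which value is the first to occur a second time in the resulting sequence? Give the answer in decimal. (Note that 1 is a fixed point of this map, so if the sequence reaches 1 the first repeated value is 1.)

37

295 = (6,0,1)_7 → 6² + 0² + 1² = 36 + 0 + 1 = 37
37 = (5,2)_7 → 5² + 2² = 25 + 4 = 29
29 = (4,1)_7 → 4² + 1² = 16 + 1 = 17
17 = (2,3)_7 → 2² + 3² = 4 + 9 = 13
13 = (1,6)_7 → 1² + 6² = 1 + 36 = 37  — 37 already appeared earlier.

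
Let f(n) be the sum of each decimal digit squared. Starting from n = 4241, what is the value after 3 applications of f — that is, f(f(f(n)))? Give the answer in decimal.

4241 → 4² + 2² + 4² + 1² = 37
37 → 3² + 7² = 58
58 → 5² + 8² = 89

89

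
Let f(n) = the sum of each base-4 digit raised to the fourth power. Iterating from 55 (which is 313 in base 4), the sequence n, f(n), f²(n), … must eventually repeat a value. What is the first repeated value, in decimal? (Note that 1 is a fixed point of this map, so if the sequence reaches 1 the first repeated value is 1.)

55 = (3,1,3)_4 → 3⁴ + 1⁴ + 3⁴ = 163
163 = (2,2,0,3)_4 → 2⁴ + 2⁴ + 0⁴ + 3⁴ = 113
113 = (1,3,0,1)_4 → 1⁴ + 3⁴ + 0⁴ + 1⁴ = 83
83 = (1,1,0,3)_4 → 1⁴ + 1⁴ + 0⁴ + 3⁴ = 83  — 83 already appeared earlier.

83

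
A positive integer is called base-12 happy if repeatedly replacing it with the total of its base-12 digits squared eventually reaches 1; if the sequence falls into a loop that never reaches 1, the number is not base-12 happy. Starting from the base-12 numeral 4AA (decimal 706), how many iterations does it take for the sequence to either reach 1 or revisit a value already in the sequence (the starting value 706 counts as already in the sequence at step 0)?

6

706 = (4,10,10)_12 → 4² + 10² + 10² = 16 + 100 + 100 = 216
216 = (1,6,0)_12 → 1² + 6² + 0² = 1 + 36 + 0 = 37
37 = (3,1)_12 → 3² + 1² = 9 + 1 = 10
10 = (10)_12 → 10² = 100
100 = (8,4)_12 → 8² + 4² = 64 + 16 = 80
80 = (6,8)_12 → 6² + 8² = 36 + 64 = 100  — 100 repeats.
That took 6 steps.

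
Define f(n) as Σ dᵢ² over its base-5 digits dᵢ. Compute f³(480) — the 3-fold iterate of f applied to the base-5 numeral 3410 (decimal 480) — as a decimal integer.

480 = (3,4,1,0)_5 → 26
26 = (1,0,1)_5 → 2
2 = (2)_5 → 4

4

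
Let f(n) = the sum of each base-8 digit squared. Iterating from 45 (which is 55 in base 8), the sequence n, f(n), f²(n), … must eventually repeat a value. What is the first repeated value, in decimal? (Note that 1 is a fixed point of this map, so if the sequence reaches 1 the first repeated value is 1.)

45 = (5,5)_8 → 5² + 5² = 25 + 25 = 50
50 = (6,2)_8 → 6² + 2² = 36 + 4 = 40
40 = (5,0)_8 → 5² + 0² = 25 + 0 = 25
25 = (3,1)_8 → 3² + 1² = 9 + 1 = 10
10 = (1,2)_8 → 1² + 2² = 1 + 4 = 5
5 = (5)_8 → 5² = 25  — 25 already appeared earlier.

25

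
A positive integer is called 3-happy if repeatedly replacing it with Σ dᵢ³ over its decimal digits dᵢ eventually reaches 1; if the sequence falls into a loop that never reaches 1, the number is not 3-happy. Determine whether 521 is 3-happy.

521 → 5³ + 2³ + 1³ = 125 + 8 + 1 = 134
134 → 1³ + 3³ + 4³ = 1 + 27 + 64 = 92
92 → 9³ + 2³ = 729 + 8 = 737
737 → 7³ + 3³ + 7³ = 343 + 27 + 343 = 713
713 → 7³ + 1³ + 3³ = 343 + 1 + 27 = 371
371 → 3³ + 7³ + 1³ = 27 + 343 + 1 = 371  — 371 already seen; the sequence cycles without reaching 1.

not 3-happy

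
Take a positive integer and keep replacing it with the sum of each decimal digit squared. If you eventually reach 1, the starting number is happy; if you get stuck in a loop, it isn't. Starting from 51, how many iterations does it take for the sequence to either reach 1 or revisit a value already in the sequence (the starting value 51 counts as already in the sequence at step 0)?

51 → 5² + 1² = 25 + 1 = 26
26 → 2² + 6² = 4 + 36 = 40
40 → 4² + 0² = 16 + 0 = 16
16 → 1² + 6² = 1 + 36 = 37
37 → 3² + 7² = 9 + 49 = 58
58 → 5² + 8² = 25 + 64 = 89
89 → 8² + 9² = 64 + 81 = 145
145 → 1² + 4² + 5² = 1 + 16 + 25 = 42
42 → 4² + 2² = 16 + 4 = 20
20 → 2² + 0² = 4 + 0 = 4
4 → 4² = 16  — 16 repeats.
That took 11 steps.

11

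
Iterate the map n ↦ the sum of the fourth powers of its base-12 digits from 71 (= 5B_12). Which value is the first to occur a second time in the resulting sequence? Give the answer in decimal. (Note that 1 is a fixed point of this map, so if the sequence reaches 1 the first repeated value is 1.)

71 = (5,11)_12 → 5⁴ + 11⁴ = 625 + 14641 = 15266
15266 = (8,10,0,2)_12 → 8⁴ + 10⁴ + 0⁴ + 2⁴ = 4096 + 10000 + 0 + 16 = 14112
14112 = (8,2,0,0)_12 → 8⁴ + 2⁴ + 0⁴ + 0⁴ = 4096 + 16 + 0 + 0 = 4112
4112 = (2,4,6,8)_12 → 2⁴ + 4⁴ + 6⁴ + 8⁴ = 16 + 256 + 1296 + 4096 = 5664
5664 = (3,3,4,0)_12 → 3⁴ + 3⁴ + 4⁴ + 0⁴ = 81 + 81 + 256 + 0 = 418
418 = (2,10,10)_12 → 2⁴ + 10⁴ + 10⁴ = 16 + 10000 + 10000 = 20016
20016 = (11,7,0,0)_12 → 11⁴ + 7⁴ + 0⁴ + 0⁴ = 14641 + 2401 + 0 + 0 = 17042
17042 = (9,10,4,2)_12 → 9⁴ + 10⁴ + 4⁴ + 2⁴ = 6561 + 10000 + 256 + 16 = 16833
16833 = (9,8,10,9)_12 → 9⁴ + 8⁴ + 10⁴ + 9⁴ = 6561 + 4096 + 10000 + 6561 = 27218
27218 = (1,3,9,0,2)_12 → 1⁴ + 3⁴ + 9⁴ + 0⁴ + 2⁴ = 1 + 81 + 6561 + 0 + 16 = 6659
6659 = (3,10,2,11)_12 → 3⁴ + 10⁴ + 2⁴ + 11⁴ = 81 + 10000 + 16 + 14641 = 24738
24738 = (1,2,3,9,6)_12 → 1⁴ + 2⁴ + 3⁴ + 9⁴ + 6⁴ = 1 + 16 + 81 + 6561 + 1296 = 7955
7955 = (4,7,2,11)_12 → 4⁴ + 7⁴ + 2⁴ + 11⁴ = 256 + 2401 + 16 + 14641 = 17314
17314 = (10,0,2,10)_12 → 10⁴ + 0⁴ + 2⁴ + 10⁴ = 10000 + 0 + 16 + 10000 = 20016  — 20016 already appeared earlier.

20016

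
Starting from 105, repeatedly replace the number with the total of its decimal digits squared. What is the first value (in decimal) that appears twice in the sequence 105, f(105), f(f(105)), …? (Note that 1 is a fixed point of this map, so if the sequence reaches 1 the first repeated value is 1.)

105 → 26
26 → 40
40 → 16
16 → 37
37 → 58
58 → 89
89 → 145
145 → 42
42 → 20
20 → 4
4 → 16  — 16 already appeared earlier.

16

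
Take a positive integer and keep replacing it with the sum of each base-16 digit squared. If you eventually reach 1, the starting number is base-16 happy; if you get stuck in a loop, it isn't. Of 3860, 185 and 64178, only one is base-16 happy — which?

64178

3860: 3860 → 242 → 229 → 221 → 338 → 30 → 197 → 169 → 181 → 146 → 85 → 50 → 13 → 169  — repeats 169 (not base-16 happy)
185: 185 → 202 → 244 → 241 → 226 → 200 → 208 → 169 → 181 → 146 → 85 → 50 → 13 → 169  — repeats 169 (not base-16 happy)
64178: 64178 → 450 → 149 → 106 → 136 → 128 → 64 → 16 → 1  — reaches 1 (base-16 happy)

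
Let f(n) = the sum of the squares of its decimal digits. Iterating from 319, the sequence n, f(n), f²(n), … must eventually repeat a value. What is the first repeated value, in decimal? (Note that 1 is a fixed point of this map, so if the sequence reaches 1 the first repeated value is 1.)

319 → 91
91 → 82
82 → 68
68 → 100
100 → 1  — reached the fixed point 1.
1 → 1, so 1 is the first repeated value.

1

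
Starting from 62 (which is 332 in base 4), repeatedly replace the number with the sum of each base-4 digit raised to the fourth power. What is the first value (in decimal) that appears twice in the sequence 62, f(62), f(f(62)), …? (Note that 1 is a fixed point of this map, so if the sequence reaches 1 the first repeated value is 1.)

83

62 = (3,3,2)_4 → 3⁴ + 3⁴ + 2⁴ = 178
178 = (2,3,0,2)_4 → 2⁴ + 3⁴ + 0⁴ + 2⁴ = 113
113 = (1,3,0,1)_4 → 1⁴ + 3⁴ + 0⁴ + 1⁴ = 83
83 = (1,1,0,3)_4 → 1⁴ + 1⁴ + 0⁴ + 3⁴ = 83  — 83 already appeared earlier.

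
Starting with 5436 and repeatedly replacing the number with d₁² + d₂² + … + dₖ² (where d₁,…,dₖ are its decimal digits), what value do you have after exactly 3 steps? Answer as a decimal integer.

5436 → 5² + 4² + 3² + 6² = 86
86 → 8² + 6² = 100
100 → 1² + 0² + 0² = 1

1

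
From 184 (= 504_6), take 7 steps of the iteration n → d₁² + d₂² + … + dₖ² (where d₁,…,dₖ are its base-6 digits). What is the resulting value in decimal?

184 = (5,0,4)_6 → 5² + 0² + 4² = 41
41 = (1,0,5)_6 → 1² + 0² + 5² = 26
26 = (4,2)_6 → 4² + 2² = 20
20 = (3,2)_6 → 3² + 2² = 13
13 = (2,1)_6 → 2² + 1² = 5
5 = (5)_6 → 5² = 25
25 = (4,1)_6 → 4² + 1² = 17

17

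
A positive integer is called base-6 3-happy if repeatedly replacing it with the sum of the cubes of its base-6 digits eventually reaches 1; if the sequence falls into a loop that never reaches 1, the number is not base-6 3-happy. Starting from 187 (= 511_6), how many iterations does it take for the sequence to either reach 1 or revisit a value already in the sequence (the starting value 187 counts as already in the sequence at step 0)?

187 = (5,1,1)_6 → 5³ + 1³ + 1³ = 127
127 = (3,3,1)_6 → 3³ + 3³ + 1³ = 55
55 = (1,3,1)_6 → 1³ + 3³ + 1³ = 29
29 = (4,5)_6 → 4³ + 5³ = 189
189 = (5,1,3)_6 → 5³ + 1³ + 3³ = 153
153 = (4,1,3)_6 → 4³ + 1³ + 3³ = 92
92 = (2,3,2)_6 → 2³ + 3³ + 2³ = 43
43 = (1,1,1)_6 → 1³ + 1³ + 1³ = 3
3 = (3)_6 → 3³ = 27
27 = (4,3)_6 → 4³ + 3³ = 91
91 = (2,3,1)_6 → 2³ + 3³ + 1³ = 36
36 = (1,0,0)_6 → 1³ + 0³ + 0³ = 1  — reached 1.
That took 12 steps.

12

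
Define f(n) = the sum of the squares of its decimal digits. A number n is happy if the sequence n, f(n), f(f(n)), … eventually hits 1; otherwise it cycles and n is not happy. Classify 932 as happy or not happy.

happy

932 → 94
94 → 97
97 → 130
130 → 10
10 → 1  — reached 1.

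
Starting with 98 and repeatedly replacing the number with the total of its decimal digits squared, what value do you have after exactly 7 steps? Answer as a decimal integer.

58

98 → 9² + 8² = 81 + 64 = 145
145 → 1² + 4² + 5² = 1 + 16 + 25 = 42
42 → 4² + 2² = 16 + 4 = 20
20 → 2² + 0² = 4 + 0 = 4
4 → 4² = 16
16 → 1² + 6² = 1 + 36 = 37
37 → 3² + 7² = 9 + 49 = 58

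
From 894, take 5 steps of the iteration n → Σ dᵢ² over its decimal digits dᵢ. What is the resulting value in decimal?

894 → 8² + 9² + 4² = 161
161 → 1² + 6² + 1² = 38
38 → 3² + 8² = 73
73 → 7² + 3² = 58
58 → 5² + 8² = 89

89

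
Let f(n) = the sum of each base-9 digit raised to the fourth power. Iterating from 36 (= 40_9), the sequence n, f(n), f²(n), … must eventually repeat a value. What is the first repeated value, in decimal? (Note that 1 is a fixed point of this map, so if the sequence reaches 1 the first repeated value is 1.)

36 = (4,0)_9 → 4⁴ + 0⁴ = 256 + 0 = 256
256 = (3,1,4)_9 → 3⁴ + 1⁴ + 4⁴ = 81 + 1 + 256 = 338
338 = (4,1,5)_9 → 4⁴ + 1⁴ + 5⁴ = 256 + 1 + 625 = 882
882 = (1,1,8,0)_9 → 1⁴ + 1⁴ + 8⁴ + 0⁴ = 1 + 1 + 4096 + 0 = 4098
4098 = (5,5,5,3)_9 → 5⁴ + 5⁴ + 5⁴ + 3⁴ = 625 + 625 + 625 + 81 = 1956
1956 = (2,6,1,3)_9 → 2⁴ + 6⁴ + 1⁴ + 3⁴ = 16 + 1296 + 1 + 81 = 1394
1394 = (1,8,1,8)_9 → 1⁴ + 8⁴ + 1⁴ + 8⁴ = 1 + 4096 + 1 + 4096 = 8194
8194 = (1,2,2,1,4)_9 → 1⁴ + 2⁴ + 2⁴ + 1⁴ + 4⁴ = 1 + 16 + 16 + 1 + 256 = 290
290 = (3,5,2)_9 → 3⁴ + 5⁴ + 2⁴ = 81 + 625 + 16 = 722
722 = (8,8,2)_9 → 8⁴ + 8⁴ + 2⁴ = 4096 + 4096 + 16 = 8208
8208 = (1,2,2,3,0)_9 → 1⁴ + 2⁴ + 2⁴ + 3⁴ + 0⁴ = 1 + 16 + 16 + 81 + 0 = 114
114 = (1,3,6)_9 → 1⁴ + 3⁴ + 6⁴ = 1 + 81 + 1296 = 1378
1378 = (1,8,0,1)_9 → 1⁴ + 8⁴ + 0⁴ + 1⁴ = 1 + 4096 + 0 + 1 = 4098  — 4098 already appeared earlier.

4098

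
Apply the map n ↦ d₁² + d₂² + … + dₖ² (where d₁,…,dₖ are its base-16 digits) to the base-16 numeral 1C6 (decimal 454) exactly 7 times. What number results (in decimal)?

454 = (1,12,6)_16 → 1² + 12² + 6² = 1 + 144 + 36 = 181
181 = (11,5)_16 → 11² + 5² = 121 + 25 = 146
146 = (9,2)_16 → 9² + 2² = 81 + 4 = 85
85 = (5,5)_16 → 5² + 5² = 25 + 25 = 50
50 = (3,2)_16 → 3² + 2² = 9 + 4 = 13
13 = (13)_16 → 13² = 169
169 = (10,9)_16 → 10² + 9² = 100 + 81 = 181

181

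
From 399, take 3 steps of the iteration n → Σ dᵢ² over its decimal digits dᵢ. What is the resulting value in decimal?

399 → 3² + 9² + 9² = 9 + 81 + 81 = 171
171 → 1² + 7² + 1² = 1 + 49 + 1 = 51
51 → 5² + 1² = 25 + 1 = 26

26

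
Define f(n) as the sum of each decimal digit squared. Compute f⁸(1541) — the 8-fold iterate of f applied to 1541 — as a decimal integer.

1541 → 1² + 5² + 4² + 1² = 1 + 25 + 16 + 1 = 43
43 → 4² + 3² = 16 + 9 = 25
25 → 2² + 5² = 4 + 25 = 29
29 → 2² + 9² = 4 + 81 = 85
85 → 8² + 5² = 64 + 25 = 89
89 → 8² + 9² = 64 + 81 = 145
145 → 1² + 4² + 5² = 1 + 16 + 25 = 42
42 → 4² + 2² = 16 + 4 = 20

20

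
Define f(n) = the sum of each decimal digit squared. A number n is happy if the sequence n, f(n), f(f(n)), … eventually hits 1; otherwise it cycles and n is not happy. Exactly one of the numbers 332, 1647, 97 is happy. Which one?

332: 332 → 22 → 8 → 64 → 52 → 29 → 85 → 89 → 145 → 42 → 20 → 4 → 16 → 37 → 58 → 89  — repeats 89 (not happy)
1647: 1647 → 102 → 5 → 25 → 29 → 85 → 89 → 145 → 42 → 20 → 4 → 16 → 37 → 58 → 89  — repeats 89 (not happy)
97: 97 → 130 → 10 → 1  — reaches 1 (happy)

97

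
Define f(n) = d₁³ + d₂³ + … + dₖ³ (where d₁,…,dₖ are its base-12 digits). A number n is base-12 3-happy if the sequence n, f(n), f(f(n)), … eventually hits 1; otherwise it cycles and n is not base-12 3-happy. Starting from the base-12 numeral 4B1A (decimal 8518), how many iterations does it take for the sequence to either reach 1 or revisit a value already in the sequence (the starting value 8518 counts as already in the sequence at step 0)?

11

8518 = (4,11,1,10)_12 → 4³ + 11³ + 1³ + 10³ = 64 + 1331 + 1 + 1000 = 2396
2396 = (1,4,7,8)_12 → 1³ + 4³ + 7³ + 8³ = 1 + 64 + 343 + 512 = 920
920 = (6,4,8)_12 → 6³ + 4³ + 8³ = 216 + 64 + 512 = 792
792 = (5,6,0)_12 → 5³ + 6³ + 0³ = 125 + 216 + 0 = 341
341 = (2,4,5)_12 → 2³ + 4³ + 5³ = 8 + 64 + 125 = 197
197 = (1,4,5)_12 → 1³ + 4³ + 5³ = 1 + 64 + 125 = 190
190 = (1,3,10)_12 → 1³ + 3³ + 10³ = 1 + 27 + 1000 = 1028
1028 = (7,1,8)_12 → 7³ + 1³ + 8³ = 343 + 1 + 512 = 856
856 = (5,11,4)_12 → 5³ + 11³ + 4³ = 125 + 1331 + 64 = 1520
1520 = (10,6,8)_12 → 10³ + 6³ + 8³ = 1000 + 216 + 512 = 1728
1728 = (1,0,0,0)_12 → 1³ + 0³ + 0³ + 0³ = 1 + 0 + 0 + 0 = 1  — reached 1.
That took 11 steps.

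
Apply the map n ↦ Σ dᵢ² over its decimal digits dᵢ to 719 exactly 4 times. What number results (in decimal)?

719 → 7² + 1² + 9² = 49 + 1 + 81 = 131
131 → 1² + 3² + 1² = 1 + 9 + 1 = 11
11 → 1² + 1² = 1 + 1 = 2
2 → 2² = 4

4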